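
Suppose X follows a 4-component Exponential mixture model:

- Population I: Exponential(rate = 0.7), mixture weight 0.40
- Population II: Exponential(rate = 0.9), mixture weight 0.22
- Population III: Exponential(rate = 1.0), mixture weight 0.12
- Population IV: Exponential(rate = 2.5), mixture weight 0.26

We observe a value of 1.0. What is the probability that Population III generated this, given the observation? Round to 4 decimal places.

0.1392

By Bayes' theorem, P(k | x) = π_k f_k(x) / Σ_j π_j f_j(x).
Exponential densities:
  L_I = 0.7·e^(−0.7·1.0) = 0.7·e^(−0.7000) = 0.34761
  L_II = 0.9·e^(−0.9·1.0) = 0.9·e^(−0.9000) = 0.365913
  L_III = 1.0·e^(−1.0·1.0) = 1.0·e^(−1.0000) = 0.367879
  L_IV = 2.5·e^(−2.5·1.0) = 2.5·e^(−2.5000) = 0.205212
Multiply by the mixture weights:
  π_I·L_I = 0.40 × 0.34761 = 0.139044
  π_II·L_II = 0.22 × 0.365913 = 0.0805008
  π_III·L_III = 0.12 × 0.367879 = 0.0441455
  π_IV·L_IV = 0.26 × 0.205212 = 0.0533552
Denominator: 0.139044 + 0.0805008 + 0.0441455 + 0.0533552 = 0.317045
Responsibility of Population III: 0.0441455 / 0.317045 ≈ 0.1392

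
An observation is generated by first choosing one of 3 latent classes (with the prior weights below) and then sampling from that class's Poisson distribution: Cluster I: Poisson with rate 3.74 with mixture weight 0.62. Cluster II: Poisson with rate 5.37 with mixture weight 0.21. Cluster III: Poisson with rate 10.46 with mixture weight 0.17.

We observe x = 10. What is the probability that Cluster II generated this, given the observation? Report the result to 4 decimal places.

Posterior ∝ prior × likelihood, so P(k | x) ∝ P(Z=k) f_k(x); normalise over all components.
Evaluate each component's likelihood at the observed value:
  L_I = 0.00350503
  L_II = 0.0255752
  L_III = 0.123832
Prior × likelihood for each component:
  P(Z=I)·L_I = 0.62 × 0.00350503 = 0.00217312
  P(Z=II)·L_II = 0.21 × 0.0255752 = 0.00537078
  P(Z=III)·L_III = 0.17 × 0.123832 = 0.0210515
Evidence: 0.00217312 + 0.00537078 + 0.0210515 = 0.0285954
So the posterior for Cluster II is 0.00537078 / 0.0285954 ≈ 0.1878.

0.1878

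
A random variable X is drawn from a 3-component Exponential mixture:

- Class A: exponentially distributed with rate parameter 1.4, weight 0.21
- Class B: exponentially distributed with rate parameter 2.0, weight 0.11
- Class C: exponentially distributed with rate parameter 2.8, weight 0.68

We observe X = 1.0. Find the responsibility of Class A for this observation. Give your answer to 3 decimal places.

0.332

Apply Bayes' rule: the posterior for each component is proportional to its prior times its likelihood at x.
Evaluate each component's likelihood at the observed value:
  p_A = 1.4·e^(−1.4·1.0) = 1.4·e^(−1.4000) = 0.345236
  p_B = 2.0·e^(−2.0·1.0) = 2.0·e^(−2.0000) = 0.270671
  p_C = 2.8·e^(−2.8·1.0) = 2.8·e^(−2.8000) = 0.170268
Prior × likelihood for each component:
  P(Z=A)·p_A = 0.21 × 0.345236 = 0.0724995
  P(Z=B)·p_B = 0.11 × 0.270671 = 0.0297738
  P(Z=C)·p_C = 0.68 × 0.170268 = 0.115782
Sum: 0.0724995 + 0.0297738 + 0.115782 = 0.218056
So the posterior for Class A is 0.0724995 / 0.218056 ≈ 0.332.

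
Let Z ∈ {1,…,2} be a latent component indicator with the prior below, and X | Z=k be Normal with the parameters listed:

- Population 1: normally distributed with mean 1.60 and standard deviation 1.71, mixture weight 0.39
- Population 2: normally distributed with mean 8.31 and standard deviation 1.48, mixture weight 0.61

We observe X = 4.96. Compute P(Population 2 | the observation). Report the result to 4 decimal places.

Posterior ∝ prior × likelihood, so P(k | x) ∝ P(Z=k) f_k(x); normalise over all components.
Evaluate each component's likelihood at the observed value:
  f_1 = (1/(1.71·√(2π)))·exp(−(4.96−1.60)²/(2·1.71²)) = 0.233300·exp(-1.93044) = 0.0338481
  f_2 = (1/(1.48·√(2π)))·exp(−(4.96−8.31)²/(2·1.48²)) = 0.269556·exp(-2.56175) = 0.0208016
Multiply by the mixture weights:
  P(Z=1)·f_1 = 0.39 × 0.0338481 = 0.0132008
  P(Z=2)·f_2 = 0.61 × 0.0208016 = 0.012689
Evidence: 0.0132008 + 0.012689 = 0.0258897
P(Population 2 | 4.96) ≈ 0.4901

0.4901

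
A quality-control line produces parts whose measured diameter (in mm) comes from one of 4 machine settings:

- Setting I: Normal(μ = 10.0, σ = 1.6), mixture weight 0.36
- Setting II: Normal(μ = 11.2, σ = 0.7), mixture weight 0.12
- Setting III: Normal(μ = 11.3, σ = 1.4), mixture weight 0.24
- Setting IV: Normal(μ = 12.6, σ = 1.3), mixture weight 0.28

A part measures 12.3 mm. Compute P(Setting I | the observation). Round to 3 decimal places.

0.169

Posterior ∝ prior × likelihood, so P(k | x) ∝ P(Z=k) f_k(x); normalise over all components.
Component likelihoods at x = 12.3 mm:
  f_I = (1/(1.6·√(2π)))·exp(−(12.3−10.0)²/(2·1.6²)) = 0.249339·exp(-1.03320) = 0.0887311
  f_II = (1/(0.7·√(2π)))·exp(−(12.3−11.2)²/(2·0.7²)) = 0.569918·exp(-1.23469) = 0.165803
  f_III = (1/(1.4·√(2π)))·exp(−(12.3−11.3)²/(2·1.4²)) = 0.284959·exp(-0.25510) = 0.220797
  f_IV = (1/(1.3·√(2π)))·exp(−(12.3−12.6)²/(2·1.3²)) = 0.306879·exp(-0.02663) = 0.298815
Prior × likelihood for each component:
  P(Z=I)·f_I = 0.36 × 0.0887311 = 0.0319432
  P(Z=II)·f_II = 0.12 × 0.165803 = 0.0198963
  P(Z=III)·f_III = 0.24 × 0.220797 = 0.0529912
  P(Z=IV)·f_IV = 0.28 × 0.298815 = 0.0836683
Evidence: 0.0319432 + 0.0198963 + 0.0529912 + 0.0836683 = 0.188499
So the posterior for Setting I is 0.0319432 / 0.188499 ≈ 0.169.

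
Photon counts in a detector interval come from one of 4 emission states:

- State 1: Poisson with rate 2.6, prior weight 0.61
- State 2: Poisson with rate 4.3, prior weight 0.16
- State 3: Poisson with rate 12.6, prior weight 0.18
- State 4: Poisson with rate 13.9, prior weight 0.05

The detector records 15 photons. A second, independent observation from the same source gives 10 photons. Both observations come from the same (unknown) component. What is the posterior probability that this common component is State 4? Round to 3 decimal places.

0.194

By Bayes' theorem, P(k | x) = w_k f_k(x) / Σ_j w_j f_j(x).
Since both observations come from the same component, the likelihood for component k is f_k(x₁)·f_k(x₂).
  f_1 = [e^(−2.6)·2.6^15/15! = 9.52653e-08] × [0.000288938] = 2.75258e-11
  f_2 = [e^(−4.3)·4.3^15/15! = 3.29656e-05] × [0.00808082] = 2.66389e-07
  f_3 = [e^(−12.6)·12.6^15/15! = 0.0825939] × [0.0937199] = 0.0077407
  f_4 = [e^(−13.9)·13.9^15/15! = 0.0981814] × [0.0681854] = 0.00669454
Prior × likelihood for each component:
  w_1·f_1 = 0.61 × 2.75258e-11 = 1.67907e-11
  w_2·f_2 = 0.16 × 2.66389e-07 = 4.26222e-08
  w_3·f_3 = 0.18 × 0.0077407 = 0.00139333
  w_4·f_4 = 0.05 × 0.00669454 = 0.000334727
Denominator: 1.67907e-11 + 4.26222e-08 + 0.00139333 + 0.000334727 = 0.0017281
P(State 4 | data) = 0.000334727 / 0.0017281 ≈ 0.194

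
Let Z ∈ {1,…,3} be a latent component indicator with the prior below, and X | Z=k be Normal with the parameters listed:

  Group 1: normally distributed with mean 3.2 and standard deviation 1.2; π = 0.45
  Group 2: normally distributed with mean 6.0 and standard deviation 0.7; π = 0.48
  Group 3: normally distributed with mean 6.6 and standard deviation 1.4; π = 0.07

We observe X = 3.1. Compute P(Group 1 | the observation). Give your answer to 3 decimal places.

0.994

Apply Bayes' rule: the posterior for each component is proportional to its prior times its likelihood at x.
Normal densities:
  p_1 = 0.3313
  p_2 = 0.00010687
  p_3 = 0.0125202
Prior × likelihood for each component:
  π_1·p_1 = 0.45 × 0.3313 = 0.149085
  π_2·p_2 = 0.48 × 0.00010687 = 5.12977e-05
  π_3·p_3 = 0.07 × 0.0125202 = 0.000876415
Marginal: 0.149085 + 5.12977e-05 + 0.000876415 = 0.150013
So the posterior for Group 1 is 0.149085 / 0.150013 ≈ 0.994.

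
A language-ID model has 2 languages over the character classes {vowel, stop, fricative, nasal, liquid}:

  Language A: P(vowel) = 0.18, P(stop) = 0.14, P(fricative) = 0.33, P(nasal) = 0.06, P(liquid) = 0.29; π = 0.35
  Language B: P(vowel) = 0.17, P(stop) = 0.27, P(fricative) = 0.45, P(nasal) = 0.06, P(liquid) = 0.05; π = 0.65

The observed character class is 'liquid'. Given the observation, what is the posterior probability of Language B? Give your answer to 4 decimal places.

Apply Bayes' rule: the posterior for each component is proportional to its prior times its likelihood at x.
Categorical probabilities:
  L_A = P(liquid | comp) = 0.29
  L_B = P(liquid | comp) = 0.05
Multiply by the mixture weights:
  π_A·L_A = 0.35 × 0.29 = 0.1015
  π_B·L_B = 0.65 × 0.05 = 0.0325
Evidence: 0.1015 + 0.0325 = 0.134
P(Language B | 'liquid') ≈ 0.2425

0.2425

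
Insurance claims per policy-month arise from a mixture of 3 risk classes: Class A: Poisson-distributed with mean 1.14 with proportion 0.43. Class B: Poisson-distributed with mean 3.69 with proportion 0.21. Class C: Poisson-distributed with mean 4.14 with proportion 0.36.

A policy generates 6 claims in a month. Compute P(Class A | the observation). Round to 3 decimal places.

0.007

The responsibility of component k is π_k f_k(x) divided by Σ_j π_j f_j(x).
Poisson probabilities:
  p_A = 0.000974992
  p_B = 0.0875546
  p_C = 0.11135
Unnormalised posteriors:
  π_A·p_A = 0.43 × 0.000974992 = 0.000419246
  π_B·p_B = 0.21 × 0.0875546 = 0.0183865
  π_C·p_C = 0.36 × 0.11135 = 0.040086
Normaliser: 0.000419246 + 0.0183865 + 0.040086 = 0.0588917
So the posterior for Class A is 0.000419246 / 0.0588917 ≈ 0.007.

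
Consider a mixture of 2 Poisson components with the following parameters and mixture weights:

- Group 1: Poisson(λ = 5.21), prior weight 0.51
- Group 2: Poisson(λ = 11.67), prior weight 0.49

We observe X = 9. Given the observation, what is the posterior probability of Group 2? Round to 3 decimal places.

By Bayes' theorem, P(k | x) = π_k f_k(x) / Σ_j π_j f_j(x).
Evaluate each component's likelihood at the observed value:
  f_1 = e^(−5.21)·5.21^9/9! = 0.0425699
  f_2 = e^(−11.67)·11.67^9/9! = 0.0945492
Weight by the priors:
  π_1·f_1 = 0.51 × 0.0425699 = 0.0217106
  π_2·f_2 = 0.49 × 0.0945492 = 0.0463291
Normaliser: 0.0217106 + 0.0463291 = 0.0680398
P(Group 2 | the observation) = 0.0463291 / 0.0680398 ≈ 0.681

0.681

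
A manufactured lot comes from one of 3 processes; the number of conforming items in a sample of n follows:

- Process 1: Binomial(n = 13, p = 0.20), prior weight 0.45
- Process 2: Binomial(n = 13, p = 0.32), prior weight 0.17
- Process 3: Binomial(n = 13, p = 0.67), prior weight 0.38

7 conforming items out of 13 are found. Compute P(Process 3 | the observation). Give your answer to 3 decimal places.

Posterior ∝ prior × likelihood, so P(k | x) ∝ π_k f_k(x); normalise over all components.
Binomial probabilities:
  f_1 = 0.00575794
  f_2 = 0.0582936
  f_3 = 0.134315
Prior × likelihood for each component:
  π_1·f_1 = 0.45 × 0.00575794 = 0.00259107
  π_2·f_2 = 0.17 × 0.0582936 = 0.00990991
  π_3·f_3 = 0.38 × 0.134315 = 0.0510397
Marginal: 0.00259107 + 0.00990991 + 0.0510397 = 0.0635407
So the posterior for Process 3 is 0.0510397 / 0.0635407 ≈ 0.803.

0.803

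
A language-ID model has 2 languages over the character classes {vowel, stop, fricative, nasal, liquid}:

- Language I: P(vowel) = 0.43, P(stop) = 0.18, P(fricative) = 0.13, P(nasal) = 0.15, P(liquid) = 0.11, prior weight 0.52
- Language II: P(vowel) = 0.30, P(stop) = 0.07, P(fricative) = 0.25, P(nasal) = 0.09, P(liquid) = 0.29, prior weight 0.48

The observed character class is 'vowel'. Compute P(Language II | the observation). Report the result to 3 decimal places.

0.392

By Bayes' theorem, P(k | x) = P(Z=k) f_k(x) / Σ_j P(Z=j) f_j(x).
Evaluate each component's likelihood at the observed value:
  p_I = P(vowel | comp) = 0.43
  p_II = P(vowel | comp) = 0.30
Prior × likelihood for each component:
  P(Z=I)·p_I = 0.52 × 0.43 = 0.2236
  P(Z=II)·p_II = 0.48 × 0.3 = 0.144
Evidence: 0.2236 + 0.144 = 0.3676
P(Language II | x) = 0.144 / 0.3676 ≈ 0.392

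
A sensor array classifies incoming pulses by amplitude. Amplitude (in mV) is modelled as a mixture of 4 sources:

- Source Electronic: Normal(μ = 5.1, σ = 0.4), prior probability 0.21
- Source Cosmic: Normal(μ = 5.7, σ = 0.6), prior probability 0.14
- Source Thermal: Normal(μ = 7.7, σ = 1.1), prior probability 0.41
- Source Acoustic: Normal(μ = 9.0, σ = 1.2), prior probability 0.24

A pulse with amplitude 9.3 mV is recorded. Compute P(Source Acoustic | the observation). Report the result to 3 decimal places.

By Bayes' theorem, P(k | x) = π_k f_k(x) / Σ_j π_j f_j(x).
Normal densities:
  p_Electronic = 1.14384e-24
  p_Cosmic = 1.01265e-08
  p_Thermal = 0.125921
  p_Acoustic = 0.322223
Prior × likelihood for each component:
  π_Electronic·p_Electronic = 0.21 × 1.14384e-24 = 2.40207e-25
  π_Cosmic·p_Cosmic = 0.14 × 1.01265e-08 = 1.41771e-09
  π_Thermal·p_Thermal = 0.41 × 0.125921 = 0.0516276
  π_Acoustic·p_Acoustic = 0.24 × 0.322223 = 0.0773336
Normaliser: 2.40207e-25 + 1.41771e-09 + 0.0516276 + 0.0773336 = 0.128961
Responsibility of Source Acoustic: 0.0773336 / 0.128961 ≈ 0.600

0.600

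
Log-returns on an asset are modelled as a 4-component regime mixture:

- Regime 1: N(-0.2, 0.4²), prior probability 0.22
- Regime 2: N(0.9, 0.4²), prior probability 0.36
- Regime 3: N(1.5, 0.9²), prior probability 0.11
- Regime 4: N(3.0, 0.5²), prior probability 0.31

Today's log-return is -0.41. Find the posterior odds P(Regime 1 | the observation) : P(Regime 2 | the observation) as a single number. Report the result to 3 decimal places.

Only the two components matter; the odds are (P(Z=i) f_i(x)) / (P(Z=j) f_j(x)).
Normal densities:
  p_1 = (1/(0.4·√(2π)))·exp(−(-0.41−-0.2)²/(2·0.4²)) = 0.997356·exp(-0.13781) = 0.868958
  p_2 = (1/(0.4·√(2π)))·exp(−(-0.41−0.9)²/(2·0.4²)) = 0.997356·exp(-5.36281) = 0.00467531
  p_3 = (1/(0.9·√(2π)))·exp(−(-0.41−1.5)²/(2·0.9²)) = 0.443269·exp(-2.25191) = 0.0466309
  p_4 = (1/(0.5·√(2π)))·exp(−(-0.41−3.0)²/(2·0.5²)) = 0.797885·exp(-23.25620) = 6.33725e-11
Posterior odds = (P(Z=1)·p_1) / (P(Z=2)·p_2) = (0.22·0.868958) / (0.36·0.00467531) = 0.191171 / 0.00168311 ≈ 113.582

113.582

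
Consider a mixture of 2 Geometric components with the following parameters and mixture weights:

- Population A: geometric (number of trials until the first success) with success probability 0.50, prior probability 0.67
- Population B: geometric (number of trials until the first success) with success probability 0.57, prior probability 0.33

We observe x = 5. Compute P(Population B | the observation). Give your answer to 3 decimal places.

P(component k | x) = π_k·f_k(x) / marginal(x), where marginal(x) = Σ_j π_j·f_j(x).
Geometric probabilities:
  f_A = 0.50·(1−0.50)^4 = 0.50·0.0625 = 0.03125
  f_B = 0.57·(1−0.57)^4 = 0.57·0.034188 = 0.0194872
Multiply by the mixture weights:
  π_A·f_A = 0.67 × 0.03125 = 0.0209375
  π_B·f_B = 0.33 × 0.0194872 = 0.00643076
Denominator: 0.0209375 + 0.00643076 = 0.0273683
P(Population B | x) = 0.00643076 / 0.0273683 ≈ 0.235

0.235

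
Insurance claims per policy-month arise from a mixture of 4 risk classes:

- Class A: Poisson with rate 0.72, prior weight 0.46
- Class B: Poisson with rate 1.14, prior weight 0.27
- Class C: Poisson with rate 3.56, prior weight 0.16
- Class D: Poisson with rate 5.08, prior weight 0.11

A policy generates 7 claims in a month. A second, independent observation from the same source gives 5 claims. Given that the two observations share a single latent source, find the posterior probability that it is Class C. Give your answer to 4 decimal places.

0.2990

Apply Bayes' rule: the posterior for each component is proportional to its prior times its likelihood at x.
Since both observations come from the same component, the likelihood for component k is f_k(x₁)·f_k(x₂).
  p_A = [9.68735e-06] × [0.000784855] = 7.60316e-09
  p_B = [0.000158784] × [0.00513154] = 8.14807e-07
  p_C = [0.0408913] × [0.135513] = 0.0055413
  p_D = [0.107746] × [0.175356] = 0.0188939
Unnormalised posteriors:
  P(Z=A)·p_A = 0.46 × 7.60316e-09 = 3.49745e-09
  P(Z=B)·p_B = 0.27 × 8.14807e-07 = 2.19998e-07
  P(Z=C)·p_C = 0.16 × 0.0055413 = 0.000886608
  P(Z=D)·p_D = 0.11 × 0.0188939 = 0.00207833
Denominator: 3.49745e-09 + 2.19998e-07 + 0.000886608 + 0.00207833 = 0.00296516
Responsibility of Class C: 0.000886608 / 0.00296516 ≈ 0.2990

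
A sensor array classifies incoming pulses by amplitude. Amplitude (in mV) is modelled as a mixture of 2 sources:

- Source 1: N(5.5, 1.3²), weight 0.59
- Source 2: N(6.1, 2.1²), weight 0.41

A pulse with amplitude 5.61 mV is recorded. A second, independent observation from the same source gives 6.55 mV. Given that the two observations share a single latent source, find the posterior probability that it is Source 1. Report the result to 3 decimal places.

0.740

Posterior ∝ prior × likelihood, so P(k | x) ∝ w_k f_k(x); normalise over all components.
Since both observations come from the same component, the likelihood for component k is f_k(x₁)·f_k(x₂).
  L_1 = [(1/(1.3·√(2π)))·exp(−(5.61−5.5)²/(2·1.3²)) = 0.306879·exp(-0.00358) = 0.305782] × [0.221466] = 0.0677203
  L_2 = [(1/(2.1·√(2π)))·exp(−(5.61−6.1)²/(2·2.1²)) = 0.189973·exp(-0.02722) = 0.184871] × [0.185661] = 0.0343232
Unnormalised posteriors:
  w_1·L_1 = 0.59 × 0.0677203 = 0.039955
  w_2·L_2 = 0.41 × 0.0343232 = 0.0140725
Denominator: 0.039955 + 0.0140725 = 0.0540275
Responsibility of Source 1: 0.039955 / 0.0540275 ≈ 0.740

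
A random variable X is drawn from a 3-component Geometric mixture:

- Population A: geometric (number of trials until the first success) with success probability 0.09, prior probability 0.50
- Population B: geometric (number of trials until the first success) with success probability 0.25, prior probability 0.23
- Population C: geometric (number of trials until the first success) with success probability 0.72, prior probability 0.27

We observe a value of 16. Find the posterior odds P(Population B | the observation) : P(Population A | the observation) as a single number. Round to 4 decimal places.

0.0703

Since P(k|x) ∝ π_k f_k(x), the posterior odds are π_i f_i(x) / (π_j f_j(x)).
Component likelihoods at x = 16:
  p_A = 0.0218707
  p_B = 0.00334087
  p_C = 3.67031e-09
0.000768399 / 0.0109354 ≈ 0.0703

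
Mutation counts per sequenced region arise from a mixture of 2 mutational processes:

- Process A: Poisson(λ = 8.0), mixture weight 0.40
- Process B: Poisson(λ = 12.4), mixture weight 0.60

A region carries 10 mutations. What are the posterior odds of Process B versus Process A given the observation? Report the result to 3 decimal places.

1.474

Posterior odds = (π_i f_i(x)) / (π_j f_j(x)); the normalising sum cancels.
Evaluate each component's likelihood at the observed value:
  p_A = 0.0992615
  p_B = 0.0975444
Odds = (0.60/0.40) × (0.0975444/0.0992615) = 1.5 × 0.982701 ≈ 1.474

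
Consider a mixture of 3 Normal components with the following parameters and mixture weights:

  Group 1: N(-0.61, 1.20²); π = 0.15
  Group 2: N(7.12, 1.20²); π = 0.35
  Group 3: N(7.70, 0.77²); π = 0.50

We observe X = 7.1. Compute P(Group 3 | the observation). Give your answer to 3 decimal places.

Posterior ∝ prior × likelihood, so P(k | x) ∝ π_k f_k(x); normalise over all components.
Normal densities:
  L_1 = (1/(1.20·√(2π)))·exp(−(7.1−-0.61)²/(2·1.20²)) = 0.332452·exp(-20.64031) = 3.61206e-10
  L_2 = (1/(1.20·√(2π)))·exp(−(7.1−7.12)²/(2·1.20²)) = 0.332452·exp(-0.00014) = 0.332406
  L_3 = (1/(0.77·√(2π)))·exp(−(7.1−7.70)²/(2·0.77²)) = 0.518107·exp(-0.30359) = 0.382447
Prior × likelihood for each component:
  π_1·L_1 = 0.15 × 3.61206e-10 = 5.41809e-11
  π_2·L_2 = 0.35 × 0.332406 = 0.116342
  π_3·L_3 = 0.50 × 0.382447 = 0.191223
Evidence: 5.41809e-11 + 0.116342 + 0.191223 = 0.307565
P(Group 3 | 7.1) ≈ 0.622

0.622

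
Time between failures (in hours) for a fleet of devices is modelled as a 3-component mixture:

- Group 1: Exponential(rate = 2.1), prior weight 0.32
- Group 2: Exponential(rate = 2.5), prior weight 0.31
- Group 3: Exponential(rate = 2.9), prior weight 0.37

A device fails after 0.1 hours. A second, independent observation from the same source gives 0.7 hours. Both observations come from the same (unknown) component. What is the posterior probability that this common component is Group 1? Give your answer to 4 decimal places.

P(component k | x) = w_k·f_k(x) / marginal(x), where marginal(x) = Σ_j w_j·f_j(x).
Since both observations come from the same component, the likelihood for component k is f_k(x₁)·f_k(x₂).
  f_1 = [2.1·e^(−2.1·0.1) = 2.1·e^(−0.2100) = 1.70223] × [0.482844] = 0.821909
  f_2 = [2.5·e^(−2.5·0.1) = 2.5·e^(−0.2500) = 1.947] × [0.434435] = 0.845846
  f_3 = [2.9·e^(−2.9·0.1) = 2.9·e^(−0.2900) = 2.16996] × [0.380873] = 0.826481
Multiply by the mixture weights:
  w_1·f_1 = 0.32 × 0.821909 = 0.263011
  w_2·f_2 = 0.31 × 0.845846 = 0.262212
  w_3·f_3 = 0.37 × 0.826481 = 0.305798
Evidence: 0.263011 + 0.262212 + 0.305798 = 0.831021
P(Group 1 | data) = 0.263011 / 0.831021 ≈ 0.3165

0.3165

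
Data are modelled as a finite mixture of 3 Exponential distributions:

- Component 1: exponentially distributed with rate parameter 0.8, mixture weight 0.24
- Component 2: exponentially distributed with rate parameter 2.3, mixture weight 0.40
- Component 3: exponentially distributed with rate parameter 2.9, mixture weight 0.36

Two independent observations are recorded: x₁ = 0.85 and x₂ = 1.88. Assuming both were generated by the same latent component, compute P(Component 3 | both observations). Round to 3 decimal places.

0.049

The responsibility of component k is π_k f_k(x) divided by Σ_j π_j f_j(x).
Since both observations come from the same component, the likelihood for component k is f_k(x₁)·f_k(x₂).
  p_1 = [0.8·e^(−0.8·0.85) = 0.8·e^(−0.6800) = 0.405294] × [0.177792] = 0.0720578
  p_2 = [2.3·e^(−2.3·0.85) = 2.3·e^(−1.9550) = 0.325598] × [0.0304676] = 0.0099202
  p_3 = [2.9·e^(−2.9·0.85) = 2.9·e^(−2.4650) = 0.246526] × [0.0124344] = 0.0030654
Prior × likelihood for each component:
  π_1·p_1 = 0.24 × 0.0720578 = 0.0172939
  π_2·p_2 = 0.40 × 0.0099202 = 0.00396808
  π_3·p_3 = 0.36 × 0.0030654 = 0.00110354
Denominator: 0.0172939 + 0.00396808 + 0.00110354 = 0.0223655
So the posterior for Component 3 is 0.00110354 / 0.0223655 ≈ 0.049.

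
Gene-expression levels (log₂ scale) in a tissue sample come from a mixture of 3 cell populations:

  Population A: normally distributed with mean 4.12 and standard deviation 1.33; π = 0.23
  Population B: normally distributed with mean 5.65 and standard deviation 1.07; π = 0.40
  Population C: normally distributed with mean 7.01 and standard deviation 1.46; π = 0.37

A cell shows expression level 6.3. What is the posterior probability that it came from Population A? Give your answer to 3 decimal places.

0.078

P(component k | x) = w_k·f_k(x) / marginal(x), where marginal(x) = Σ_j w_j·f_j(x).
Normal densities:
  L_A = 0.078282
  L_B = 0.310022
  L_C = 0.242775
Multiply by the mixture weights:
  w_A·L_A = 0.23 × 0.078282 = 0.0180048
  w_B·L_B = 0.40 × 0.310022 = 0.124009
  w_C·L_C = 0.37 × 0.242775 = 0.0898268
Evidence: 0.0180048 + 0.124009 + 0.0898268 = 0.231841
P(Population A | x) ≈ 0.078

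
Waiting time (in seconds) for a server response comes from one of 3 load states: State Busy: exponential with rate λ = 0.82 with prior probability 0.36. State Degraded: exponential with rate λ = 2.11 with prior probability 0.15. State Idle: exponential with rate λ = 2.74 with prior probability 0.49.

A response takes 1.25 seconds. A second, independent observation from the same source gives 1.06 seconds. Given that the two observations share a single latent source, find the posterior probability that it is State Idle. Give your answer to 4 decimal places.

The responsibility of component k is π_k f_k(x) divided by Σ_j π_j f_j(x).
Since both observations come from the same component, the likelihood for component k is f_k(x₁)·f_k(x₂).
  p_Busy = [0.294213] × [0.343815] = 0.101155
  p_Degraded = [0.150949] × [0.225392] = 0.0340228
  p_Idle = [0.089185] × [0.150102] = 0.0133868
Multiply by the mixture weights:
  π_Busy·p_Busy = 0.36 × 0.101155 = 0.0364158
  π_Degraded·p_Degraded = 0.15 × 0.0340228 = 0.00510342
  π_Idle·p_Idle = 0.49 × 0.0133868 = 0.00655954
Marginal: 0.0364158 + 0.00510342 + 0.00655954 = 0.0480787
P(State Idle | x₁,x₂) = 0.00655954 / 0.0480787 ≈ 0.1364

0.1364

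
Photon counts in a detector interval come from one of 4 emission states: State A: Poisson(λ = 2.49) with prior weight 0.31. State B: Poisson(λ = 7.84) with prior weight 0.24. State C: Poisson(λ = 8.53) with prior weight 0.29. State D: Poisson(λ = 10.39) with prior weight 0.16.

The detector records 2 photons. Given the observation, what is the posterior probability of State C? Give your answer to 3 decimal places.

By Bayes' theorem, P(k | x) = P(Z=k) f_k(x) / Σ_j P(Z=j) f_j(x).
Component likelihoods at x = 2 photons:
  f_A = e^(−2.49)·2.49^2/2! = 0.257025
  f_B = e^(−7.84)·7.84^2/2! = 0.0120986
  f_C = e^(−8.53)·8.53^2/2! = 0.0071835
  f_D = e^(−10.39)·10.39^2/2! = 0.00165913
Unnormalised posteriors:
  P(Z=A)·f_A = 0.31 × 0.257025 = 0.0796778
  P(Z=B)·f_B = 0.24 × 0.0120986 = 0.00290365
  P(Z=C)·f_C = 0.29 × 0.0071835 = 0.00208322
  P(Z=D)·f_D = 0.16 × 0.00165913 = 0.000265461
Denominator: 0.0796778 + 0.00290365 + 0.00208322 + 0.000265461 = 0.0849301
P(State C | data) = 0.00208322 / 0.0849301 ≈ 0.025

0.025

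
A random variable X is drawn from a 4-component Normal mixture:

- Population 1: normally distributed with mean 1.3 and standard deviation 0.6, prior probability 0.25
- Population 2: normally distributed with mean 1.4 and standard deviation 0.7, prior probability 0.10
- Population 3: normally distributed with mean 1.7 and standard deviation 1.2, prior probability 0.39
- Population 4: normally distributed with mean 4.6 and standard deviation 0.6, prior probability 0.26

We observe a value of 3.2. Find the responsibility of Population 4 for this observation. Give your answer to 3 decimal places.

0.154

By Bayes' theorem, P(k | x) = π_k f_k(x) / Σ_j π_j f_j(x).
Normal densities:
  L_1 = (1/(0.6·√(2π)))·exp(−(3.2−1.3)²/(2·0.6²)) = 0.664904·exp(-5.01389) = 0.00441829
  L_2 = (1/(0.7·√(2π)))·exp(−(3.2−1.4)²/(2·0.7²)) = 0.569918·exp(-3.30612) = 0.0208921
  L_3 = (1/(1.2·√(2π)))·exp(−(3.2−1.7)²/(2·1.2²)) = 0.332452·exp(-0.78125) = 0.152208
  L_4 = (1/(0.6·√(2π)))·exp(−(3.2−4.6)²/(2·0.6²)) = 0.664904·exp(-2.72222) = 0.0437031
Unnormalised posteriors:
  π_1·L_1 = 0.25 × 0.00441829 = 0.00110457
  π_2·L_2 = 0.10 × 0.0208921 = 0.00208921
  π_3·L_3 = 0.39 × 0.152208 = 0.059361
  π_4·L_4 = 0.26 × 0.0437031 = 0.0113628
Sum: 0.00110457 + 0.00208921 + 0.059361 + 0.0113628 = 0.0739176
So the posterior for Population 4 is 0.0113628 / 0.0739176 ≈ 0.154.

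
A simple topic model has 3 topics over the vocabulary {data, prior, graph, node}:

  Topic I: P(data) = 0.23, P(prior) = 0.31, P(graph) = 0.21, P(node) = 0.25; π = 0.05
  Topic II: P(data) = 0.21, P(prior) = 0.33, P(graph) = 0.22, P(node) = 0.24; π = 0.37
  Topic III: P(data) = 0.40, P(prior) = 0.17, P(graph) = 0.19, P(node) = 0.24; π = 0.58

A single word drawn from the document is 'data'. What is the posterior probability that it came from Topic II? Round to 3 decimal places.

0.242

P(component k | x) = π_k·f_k(x) / marginal(x), where marginal(x) = Σ_j π_j·f_j(x).
Categorical probabilities:
  f_I = 0.23
  f_II = 0.21
  f_III = 0.4
Weight by the priors:
  π_I·f_I = 0.05 × 0.23 = 0.0115
  π_II·f_II = 0.37 × 0.21 = 0.0777
  π_III·f_III = 0.58 × 0.4 = 0.232
Denominator: 0.0115 + 0.0777 + 0.232 = 0.3212
P(Topic II | x) = 0.0777 / 0.3212 ≈ 0.242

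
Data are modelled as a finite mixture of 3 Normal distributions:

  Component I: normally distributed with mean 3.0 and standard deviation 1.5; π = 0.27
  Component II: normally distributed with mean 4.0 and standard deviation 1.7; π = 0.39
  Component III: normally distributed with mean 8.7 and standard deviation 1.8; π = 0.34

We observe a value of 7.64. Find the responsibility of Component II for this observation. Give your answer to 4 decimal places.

0.1263

Apply Bayes' rule: the posterior for each component is proportional to its prior times its likelihood at x.
Normal densities:
  L_I = (1/(1.5·√(2π)))·exp(−(7.64−3.0)²/(2·1.5²)) = 0.265962·exp(-4.78436) = 0.00222331
  L_II = (1/(1.7·√(2π)))·exp(−(7.64−4.0)²/(2·1.7²)) = 0.234672·exp(-2.29232) = 0.0237094
  L_III = (1/(1.8·√(2π)))·exp(−(7.64−8.7)²/(2·1.8²)) = 0.221635·exp(-0.17340) = 0.186352
Multiply by the mixture weights:
  π_I·L_I = 0.27 × 0.00222331 = 0.000600293
  π_II·L_II = 0.39 × 0.0237094 = 0.00924665
  π_III·L_III = 0.34 × 0.186352 = 0.0633595
Denominator: 0.000600293 + 0.00924665 + 0.0633595 = 0.0732065
Responsibility of Component II: 0.00924665 / 0.0732065 ≈ 0.1263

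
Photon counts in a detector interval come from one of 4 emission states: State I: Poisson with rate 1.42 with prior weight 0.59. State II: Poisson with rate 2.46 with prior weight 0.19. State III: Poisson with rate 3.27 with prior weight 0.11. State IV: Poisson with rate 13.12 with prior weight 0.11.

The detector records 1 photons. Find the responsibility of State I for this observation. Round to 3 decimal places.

0.791

Posterior ∝ prior × likelihood, so P(k | x) ∝ w_k f_k(x); normalise over all components.
Poisson probabilities:
  f_I = e^(−1.42)·1.42^1/1! = 0.343234
  f_II = e^(−2.46)·2.46^1/1! = 0.21017
  f_III = e^(−3.27)·3.27^1/1! = 0.124281
  f_IV = e^(−13.12)·13.12^1/1! = 2.63021e-05
Prior × likelihood for each component:
  w_I·f_I = 0.59 × 0.343234 = 0.202508
  w_II·f_II = 0.19 × 0.21017 = 0.0399323
  w_III·f_III = 0.11 × 0.124281 = 0.0136709
  w_IV·f_IV = 0.11 × 2.63021e-05 = 2.89323e-06
Marginal: 0.202508 + 0.0399323 + 0.0136709 + 2.89323e-06 = 0.256114
Responsibility of State I: 0.202508 / 0.256114 ≈ 0.791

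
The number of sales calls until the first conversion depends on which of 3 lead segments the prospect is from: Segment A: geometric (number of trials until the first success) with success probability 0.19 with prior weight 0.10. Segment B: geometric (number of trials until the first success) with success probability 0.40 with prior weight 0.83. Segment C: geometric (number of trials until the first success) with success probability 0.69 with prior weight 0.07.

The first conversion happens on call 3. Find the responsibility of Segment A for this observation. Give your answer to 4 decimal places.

Apply Bayes' rule: the posterior for each component is proportional to its prior times its likelihood at x.
Evaluate each component's likelihood at the observed value:
  f_A = 0.124659
  f_B = 0.144
  f_C = 0.066309
Weight by the priors:
  P(Z=A)·f_A = 0.10 × 0.124659 = 0.0124659
  P(Z=B)·f_B = 0.83 × 0.144 = 0.11952
  P(Z=C)·f_C = 0.07 × 0.066309 = 0.00464163
Normaliser: 0.0124659 + 0.11952 + 0.00464163 = 0.136628
Responsibility of Segment A: 0.0124659 / 0.136628 ≈ 0.0912

0.0912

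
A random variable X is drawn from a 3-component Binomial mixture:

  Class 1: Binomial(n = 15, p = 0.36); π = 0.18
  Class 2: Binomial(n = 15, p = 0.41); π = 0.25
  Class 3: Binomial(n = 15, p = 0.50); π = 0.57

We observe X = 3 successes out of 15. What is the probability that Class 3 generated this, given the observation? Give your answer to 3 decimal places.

P(component k | x) = P(Z=k)·f_k(x) / marginal(x), where marginal(x) = Σ_j P(Z=j)·f_j(x).
Binomial probabilities:
  L_1 = 0.100249
  L_2 = 0.0557939
  L_3 = 0.0138855
Multiply by the mixture weights:
  P(Z=1)·L_1 = 0.18 × 0.100249 = 0.0180448
  P(Z=2)·L_2 = 0.25 × 0.0557939 = 0.0139485
  P(Z=3)·L_3 = 0.57 × 0.0138855 = 0.00791473
Marginal: 0.0180448 + 0.0139485 + 0.00791473 = 0.039908
P(Class 3 | the observation) ≈ 0.198

0.198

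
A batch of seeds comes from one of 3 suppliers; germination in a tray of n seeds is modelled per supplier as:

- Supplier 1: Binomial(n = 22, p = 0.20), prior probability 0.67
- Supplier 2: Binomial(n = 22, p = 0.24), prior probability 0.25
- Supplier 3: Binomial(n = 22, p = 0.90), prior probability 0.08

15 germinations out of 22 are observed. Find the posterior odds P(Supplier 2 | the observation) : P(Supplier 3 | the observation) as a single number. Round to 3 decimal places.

0.011

Posterior odds = (P(Z=i) f_i(x)) / (P(Z=j) f_j(x)); the normalising sum cancels.
Binomial probabilities:
  L_1 = C(22,15)·0.20^15·0.80^7 = 170544·3.2768e-11·0.209715 = 1.17197e-06
  L_2 = C(22,15)·0.24^15·0.76^7 = 170544·5.04857e-10·0.146452 = 1.26096e-05
  L_3 = C(22,15)·0.90^15·0.10^7 = 170544·0.205891·1e-07 = 0.00351135
Posterior odds = (P(Z=2)·L_2) / (P(Z=3)·L_3) = (0.25·1.26096e-05) / (0.08·0.00351135) = 3.15239e-06 / 0.000280908 ≈ 0.011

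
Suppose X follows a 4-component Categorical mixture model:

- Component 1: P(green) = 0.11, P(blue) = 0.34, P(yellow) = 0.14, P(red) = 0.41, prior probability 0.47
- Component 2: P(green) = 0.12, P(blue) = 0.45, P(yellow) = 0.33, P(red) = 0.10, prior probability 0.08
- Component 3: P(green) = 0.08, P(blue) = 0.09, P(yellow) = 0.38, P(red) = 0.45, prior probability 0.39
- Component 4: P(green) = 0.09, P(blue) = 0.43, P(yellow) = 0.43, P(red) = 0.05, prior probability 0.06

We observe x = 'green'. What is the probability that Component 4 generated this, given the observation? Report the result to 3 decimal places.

P(component k | x) = P(Z=k)·f_k(x) / marginal(x), where marginal(x) = Σ_j P(Z=j)·f_j(x).
Evaluate each component's likelihood at the observed value:
  p_1 = P(green | comp) = 0.11
  p_2 = P(green | comp) = 0.12
  p_3 = P(green | comp) = 0.08
  p_4 = P(green | comp) = 0.09
Weight by the priors:
  P(Z=1)·p_1 = 0.47 × 0.11 = 0.0517
  P(Z=2)·p_2 = 0.08 × 0.12 = 0.0096
  P(Z=3)·p_3 = 0.39 × 0.08 = 0.0312
  P(Z=4)·p_4 = 0.06 × 0.09 = 0.0054
Marginal: 0.0517 + 0.0096 + 0.0312 + 0.0054 = 0.0979
Responsibility of Component 4: 0.0054 / 0.0979 ≈ 0.055

0.055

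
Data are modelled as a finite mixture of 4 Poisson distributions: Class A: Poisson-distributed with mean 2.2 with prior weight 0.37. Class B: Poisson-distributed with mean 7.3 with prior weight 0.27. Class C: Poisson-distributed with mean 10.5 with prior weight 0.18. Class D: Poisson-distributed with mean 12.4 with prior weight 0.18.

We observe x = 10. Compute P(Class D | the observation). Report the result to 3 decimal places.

0.286

P(component k | x) = w_k·f_k(x) / marginal(x), where marginal(x) = Σ_j w_j·f_j(x).
Poisson probabilities:
  L_A = e^(−2.2)·2.2^10/10! = 8.10991e-05
  L_B = e^(−7.3)·7.3^10/10! = 0.0800048
  L_C = e^(−10.5)·10.5^10/10! = 0.123606
  L_D = e^(−12.4)·12.4^10/10! = 0.0975444
Unnormalised posteriors:
  w_A·L_A = 0.37 × 8.10991e-05 = 3.00067e-05
  w_B·L_B = 0.27 × 0.0800048 = 0.0216013
  w_C·L_C = 0.18 × 0.123606 = 0.022249
  w_D·L_D = 0.18 × 0.0975444 = 0.017558
Denominator: 3.00067e-05 + 0.0216013 + 0.022249 + 0.017558 = 0.0614383
Responsibility of Class D: 0.017558 / 0.0614383 ≈ 0.286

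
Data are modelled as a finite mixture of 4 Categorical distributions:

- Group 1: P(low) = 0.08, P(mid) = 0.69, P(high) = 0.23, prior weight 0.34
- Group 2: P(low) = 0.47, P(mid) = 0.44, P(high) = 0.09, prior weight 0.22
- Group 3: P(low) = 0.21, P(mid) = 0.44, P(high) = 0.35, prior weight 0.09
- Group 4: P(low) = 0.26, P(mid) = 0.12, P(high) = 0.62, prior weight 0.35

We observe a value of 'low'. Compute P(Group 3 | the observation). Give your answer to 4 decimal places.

0.0786

The responsibility of component k is π_k f_k(x) divided by Σ_j π_j f_j(x).
Component likelihoods at x = 'low':
  p_1 = P(low | comp) = 0.08
  p_2 = P(low | comp) = 0.47
  p_3 = P(low | comp) = 0.21
  p_4 = P(low | comp) = 0.26
Multiply by the mixture weights:
  π_1·p_1 = 0.34 × 0.08 = 0.0272
  π_2·p_2 = 0.22 × 0.47 = 0.1034
  π_3·p_3 = 0.09 × 0.21 = 0.0189
  π_4·p_4 = 0.35 × 0.26 = 0.091
Denominator: 0.0272 + 0.1034 + 0.0189 + 0.091 = 0.2405
Responsibility of Group 3: 0.0189 / 0.2405 ≈ 0.0786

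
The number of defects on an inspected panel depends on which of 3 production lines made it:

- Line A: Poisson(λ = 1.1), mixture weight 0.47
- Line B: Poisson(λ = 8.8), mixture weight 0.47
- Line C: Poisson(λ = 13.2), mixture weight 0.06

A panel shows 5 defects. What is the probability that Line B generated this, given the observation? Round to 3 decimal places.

0.927

The responsibility of component k is P(Z=k) f_k(x) divided by Σ_j P(Z=j) f_j(x).
Evaluate each component's likelihood at the observed value:
  p_A = 0.00446744
  p_B = 0.0662889
  p_C = 0.00618018
Prior × likelihood for each component:
  P(Z=A)·p_A = 0.47 × 0.00446744 = 0.00209969
  P(Z=B)·p_B = 0.47 × 0.0662889 = 0.0311558
  P(Z=C)·p_C = 0.06 × 0.00618018 = 0.000370811
Sum: 0.00209969 + 0.0311558 + 0.000370811 = 0.0336263
Responsibility of Line B: 0.0311558 / 0.0336263 ≈ 0.927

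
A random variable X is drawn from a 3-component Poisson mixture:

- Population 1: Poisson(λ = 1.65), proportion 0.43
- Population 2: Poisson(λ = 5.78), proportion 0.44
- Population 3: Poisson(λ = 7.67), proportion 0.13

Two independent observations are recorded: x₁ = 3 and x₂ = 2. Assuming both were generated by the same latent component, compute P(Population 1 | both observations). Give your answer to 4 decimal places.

0.8745

Apply Bayes' rule: the posterior for each component is proportional to its prior times its likelihood at x.
Since both observations come from the same component, the likelihood for component k is f_k(x₁)·f_k(x₂).
  L_1 = [e^(−1.65)·1.65^3/3! = 0.143785] × [0.261428] = 0.0375895
  L_2 = [e^(−5.78)·5.78^3/3! = 0.0994054] × [0.0515945] = 0.00512878
  L_3 = [e^(−7.67)·7.67^3/3! = 0.035091] × [0.0137253] = 0.000481635
Multiply by the mixture weights:
  w_1·L_1 = 0.43 × 0.0375895 = 0.0161635
  w_2·L_2 = 0.44 × 0.00512878 = 0.00225666
  w_3·L_3 = 0.13 × 0.000481635 = 6.26126e-05
Evidence: 0.0161635 + 0.00225666 + 6.26126e-05 = 0.0184828
Responsibility of Population 1: 0.0161635 / 0.0184828 ≈ 0.8745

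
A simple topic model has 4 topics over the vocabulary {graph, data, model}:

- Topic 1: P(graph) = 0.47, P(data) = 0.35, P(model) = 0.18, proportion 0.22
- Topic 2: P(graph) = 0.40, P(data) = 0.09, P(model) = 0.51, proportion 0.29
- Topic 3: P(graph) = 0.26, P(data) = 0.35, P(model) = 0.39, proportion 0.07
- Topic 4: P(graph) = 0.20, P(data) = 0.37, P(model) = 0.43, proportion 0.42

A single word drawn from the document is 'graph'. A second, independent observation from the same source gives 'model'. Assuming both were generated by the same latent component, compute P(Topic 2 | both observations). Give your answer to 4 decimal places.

0.4890

The responsibility of component k is w_k f_k(x) divided by Σ_j w_j f_j(x).
Since both observations come from the same component, the likelihood for component k is f_k(x₁)·f_k(x₂).
  p_1 = [0.47] × [0.18] = 0.0846
  p_2 = [0.4] × [0.51] = 0.204
  p_3 = [0.26] × [0.39] = 0.1014
  p_4 = [0.2] × [0.43] = 0.086
Unnormalised posteriors:
  w_1·p_1 = 0.22 × 0.0846 = 0.018612
  w_2·p_2 = 0.29 × 0.204 = 0.05916
  w_3·p_3 = 0.07 × 0.1014 = 0.007098
  w_4·p_4 = 0.42 × 0.086 = 0.03612
Marginal: 0.018612 + 0.05916 + 0.007098 + 0.03612 = 0.12099
P(Topic 2 | x₁, x₂) ≈ 0.4890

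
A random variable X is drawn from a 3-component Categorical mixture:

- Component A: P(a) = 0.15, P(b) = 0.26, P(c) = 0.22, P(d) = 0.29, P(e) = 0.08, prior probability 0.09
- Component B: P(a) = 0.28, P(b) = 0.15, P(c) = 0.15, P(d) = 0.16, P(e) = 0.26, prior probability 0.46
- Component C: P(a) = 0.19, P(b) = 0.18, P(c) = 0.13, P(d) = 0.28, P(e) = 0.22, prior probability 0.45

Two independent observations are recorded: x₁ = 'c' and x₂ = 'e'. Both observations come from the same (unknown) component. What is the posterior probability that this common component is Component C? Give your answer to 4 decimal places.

0.3973

Posterior ∝ prior × likelihood, so P(k | x) ∝ π_k f_k(x); normalise over all components.
Since both observations come from the same component, the likelihood for component k is f_k(x₁)·f_k(x₂).
  p_A = [P(c | comp) = 0.22] × [0.08] = 0.0176
  p_B = [P(c | comp) = 0.15] × [0.26] = 0.039
  p_C = [P(c | comp) = 0.13] × [0.22] = 0.0286
Weight by the priors:
  π_A·p_A = 0.09 × 0.0176 = 0.001584
  π_B·p_B = 0.46 × 0.039 = 0.01794
  π_C·p_C = 0.45 × 0.0286 = 0.01287
Marginal: 0.001584 + 0.01794 + 0.01287 = 0.032394
P(Component C | data) ≈ 0.3973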